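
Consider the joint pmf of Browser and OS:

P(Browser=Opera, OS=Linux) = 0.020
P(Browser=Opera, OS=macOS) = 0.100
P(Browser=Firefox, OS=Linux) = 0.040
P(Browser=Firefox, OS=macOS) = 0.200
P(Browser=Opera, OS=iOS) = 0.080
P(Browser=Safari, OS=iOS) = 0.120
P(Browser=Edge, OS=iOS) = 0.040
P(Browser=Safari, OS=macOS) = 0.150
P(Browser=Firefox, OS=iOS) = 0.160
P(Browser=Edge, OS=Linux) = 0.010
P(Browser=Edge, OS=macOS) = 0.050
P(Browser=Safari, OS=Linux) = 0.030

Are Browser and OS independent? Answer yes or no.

Every cell satisfies P(Browser,OS) = P(Browser)·P(OS). For instance P(Browser=Opera) = 0.200, P(OS=Linux) = 0.100, and 0.200×0.100 = 0.020 matches the joint entry. So Browser and OS are independent.

yes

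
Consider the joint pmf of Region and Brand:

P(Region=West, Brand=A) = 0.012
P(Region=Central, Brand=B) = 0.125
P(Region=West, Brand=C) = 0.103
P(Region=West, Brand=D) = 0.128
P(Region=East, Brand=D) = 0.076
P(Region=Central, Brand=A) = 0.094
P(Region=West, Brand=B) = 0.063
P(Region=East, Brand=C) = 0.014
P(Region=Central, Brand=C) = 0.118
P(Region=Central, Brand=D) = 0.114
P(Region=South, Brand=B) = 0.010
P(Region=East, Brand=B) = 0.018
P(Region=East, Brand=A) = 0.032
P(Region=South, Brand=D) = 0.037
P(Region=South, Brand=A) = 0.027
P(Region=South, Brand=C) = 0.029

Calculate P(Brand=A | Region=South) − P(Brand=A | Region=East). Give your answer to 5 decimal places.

P(Region=South) = 0.027 + 0.010 + 0.029 + 0.037 = 0.103; P(Brand=A | Region=South) = 0.027/0.103 = 0.262136.
P(Region=East) = 0.032 + 0.018 + 0.014 + 0.076 = 0.140; P(Brand=A | Region=East) = 0.032/0.140 = 0.228571.
Difference = 0.03356.

0.03356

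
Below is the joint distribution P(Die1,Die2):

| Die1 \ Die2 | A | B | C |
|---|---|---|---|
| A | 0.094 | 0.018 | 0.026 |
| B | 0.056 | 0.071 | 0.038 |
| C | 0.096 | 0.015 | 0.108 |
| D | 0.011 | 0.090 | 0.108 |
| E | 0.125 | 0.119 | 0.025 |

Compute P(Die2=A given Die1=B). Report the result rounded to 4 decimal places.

0.3394

P(Die1=B) = 0.056 + 0.071 + 0.038 = 0.165.
P(Die2=A | Die1=B) = 0.056/0.165 = 0.3394.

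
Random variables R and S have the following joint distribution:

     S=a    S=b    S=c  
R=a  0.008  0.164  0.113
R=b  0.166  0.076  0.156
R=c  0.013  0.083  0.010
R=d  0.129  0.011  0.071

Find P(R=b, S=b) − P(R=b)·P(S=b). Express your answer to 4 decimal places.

-0.0569

P(R=b) = 0.166 + 0.076 + 0.156 = 0.398.
P(S=b) = 0.164 + 0.076 + 0.083 + 0.011 = 0.334.
P(R=b, S=b) − P(R=b)P(S=b) = 0.076 − 0.398×0.334 = -0.0569.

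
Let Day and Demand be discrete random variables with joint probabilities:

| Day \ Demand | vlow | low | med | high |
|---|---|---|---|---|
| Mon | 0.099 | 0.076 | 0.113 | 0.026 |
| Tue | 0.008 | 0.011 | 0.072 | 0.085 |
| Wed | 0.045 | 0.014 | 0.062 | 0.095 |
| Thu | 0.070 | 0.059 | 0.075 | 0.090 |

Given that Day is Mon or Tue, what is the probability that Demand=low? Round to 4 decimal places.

P(Day=Mon) = 0.099 + 0.076 + 0.113 + 0.026 = 0.314.
P(Day=Tue) = 0.008 + 0.011 + 0.072 + 0.085 = 0.176.
P(Day ∈ {Mon, Tue}) = 0.314 + 0.176 = 0.490; P(Demand=low, Day ∈ {Mon, Tue}) = 0.076 + 0.011 = 0.087.
P(Demand=low | Day ∈ {Mon, Tue}) = 0.087/0.490 = 0.1776.

0.1776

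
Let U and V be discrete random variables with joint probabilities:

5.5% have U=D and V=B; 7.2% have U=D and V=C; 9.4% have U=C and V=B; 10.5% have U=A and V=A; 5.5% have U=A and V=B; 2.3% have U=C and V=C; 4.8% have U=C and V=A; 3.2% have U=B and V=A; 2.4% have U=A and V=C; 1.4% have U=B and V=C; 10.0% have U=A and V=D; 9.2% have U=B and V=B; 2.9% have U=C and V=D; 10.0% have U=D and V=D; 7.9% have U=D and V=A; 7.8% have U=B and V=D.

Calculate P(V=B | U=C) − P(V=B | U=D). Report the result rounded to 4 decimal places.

P(U=C) = 0.048 + 0.094 + 0.023 + 0.029 = 0.194; P(V=B | U=C) = 0.094/0.194 = 0.48454.
P(U=D) = 0.079 + 0.055 + 0.072 + 0.100 = 0.306; P(V=B | U=D) = 0.055/0.306 = 0.17974.
Difference = 0.3048.

0.3048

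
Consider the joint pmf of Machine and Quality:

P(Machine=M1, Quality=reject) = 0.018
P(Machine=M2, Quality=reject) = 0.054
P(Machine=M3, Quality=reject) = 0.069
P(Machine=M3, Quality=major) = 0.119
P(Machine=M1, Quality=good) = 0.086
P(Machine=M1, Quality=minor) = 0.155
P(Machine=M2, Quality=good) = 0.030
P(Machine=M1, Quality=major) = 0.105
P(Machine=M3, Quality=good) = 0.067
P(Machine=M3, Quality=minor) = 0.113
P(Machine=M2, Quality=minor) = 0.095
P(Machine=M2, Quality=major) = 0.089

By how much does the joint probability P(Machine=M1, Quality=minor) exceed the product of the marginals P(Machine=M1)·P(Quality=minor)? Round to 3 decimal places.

0.023

P(Machine=M1) = 0.086 + 0.155 + 0.105 + 0.018 = 0.364.
P(Quality=minor) = 0.155 + 0.095 + 0.113 = 0.363.
P(Machine=M1, Quality=minor) − P(Machine=M1)P(Quality=minor) = 0.155 − 0.364×0.363 = 0.023.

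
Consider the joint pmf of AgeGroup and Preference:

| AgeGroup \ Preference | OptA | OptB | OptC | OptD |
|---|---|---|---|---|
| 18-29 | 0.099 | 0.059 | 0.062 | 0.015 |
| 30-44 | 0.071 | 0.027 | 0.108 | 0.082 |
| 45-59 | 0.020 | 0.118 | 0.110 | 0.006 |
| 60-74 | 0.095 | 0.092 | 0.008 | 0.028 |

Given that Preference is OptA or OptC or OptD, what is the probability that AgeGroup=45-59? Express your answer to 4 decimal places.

P(Preference=OptA) = 0.099 + 0.071 + 0.020 + 0.095 = 0.285.
P(Preference=OptC) = 0.062 + 0.108 + 0.110 + 0.008 = 0.288.
P(Preference=OptD) = 0.015 + 0.082 + 0.006 + 0.028 = 0.131.
P(Preference ∈ {OptA, OptC, OptD}) = 0.285 + 0.288 + 0.131 = 0.704; P(AgeGroup=45-59, Preference ∈ {OptA, OptC, OptD}) = 0.020 + 0.110 + 0.006 = 0.136.
P(AgeGroup=45-59 | Preference ∈ {OptA, OptC, OptD}) = 0.136/0.704 = 0.1932.

0.1932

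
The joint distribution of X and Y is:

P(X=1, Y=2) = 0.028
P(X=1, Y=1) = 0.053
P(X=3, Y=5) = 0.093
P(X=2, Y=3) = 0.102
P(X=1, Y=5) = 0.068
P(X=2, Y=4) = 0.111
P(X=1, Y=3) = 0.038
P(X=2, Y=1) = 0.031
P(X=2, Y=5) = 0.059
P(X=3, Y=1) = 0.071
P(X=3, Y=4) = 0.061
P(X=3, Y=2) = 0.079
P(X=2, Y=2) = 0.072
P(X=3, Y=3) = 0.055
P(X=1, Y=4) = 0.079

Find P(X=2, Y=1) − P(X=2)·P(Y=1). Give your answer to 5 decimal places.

-0.02713

P(X=2) = 0.031 + 0.072 + 0.102 + 0.111 + 0.059 = 0.375.
P(Y=1) = 0.053 + 0.031 + 0.071 = 0.155.
P(X=2, Y=1) − P(X=2)P(Y=1) = 0.031 − 0.375×0.155 = -0.02713.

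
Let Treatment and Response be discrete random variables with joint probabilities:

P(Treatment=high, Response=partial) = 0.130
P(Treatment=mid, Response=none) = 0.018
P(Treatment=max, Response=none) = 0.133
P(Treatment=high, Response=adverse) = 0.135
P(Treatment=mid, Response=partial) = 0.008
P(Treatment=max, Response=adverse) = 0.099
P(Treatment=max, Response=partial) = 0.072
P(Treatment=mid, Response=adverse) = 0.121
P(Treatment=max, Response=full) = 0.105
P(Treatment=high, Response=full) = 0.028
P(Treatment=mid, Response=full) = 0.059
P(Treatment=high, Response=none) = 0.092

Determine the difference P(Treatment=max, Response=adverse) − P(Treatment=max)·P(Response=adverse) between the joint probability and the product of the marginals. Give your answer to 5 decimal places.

P(Treatment=max) = 0.133 + 0.072 + 0.105 + 0.099 = 0.409.
P(Response=adverse) = 0.121 + 0.135 + 0.099 = 0.355.
P(Treatment=max, Response=adverse) − P(Treatment=max)P(Response=adverse) = 0.099 − 0.409×0.355 = -0.04620.

-0.04620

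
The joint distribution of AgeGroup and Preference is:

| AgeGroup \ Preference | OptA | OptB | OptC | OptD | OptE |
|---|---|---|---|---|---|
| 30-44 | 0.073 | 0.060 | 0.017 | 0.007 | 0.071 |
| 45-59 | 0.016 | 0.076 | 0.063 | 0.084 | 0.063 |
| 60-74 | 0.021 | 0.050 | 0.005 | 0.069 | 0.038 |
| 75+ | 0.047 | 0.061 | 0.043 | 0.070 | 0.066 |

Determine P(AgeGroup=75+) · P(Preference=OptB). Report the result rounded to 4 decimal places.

P(AgeGroup=75+) = 0.047 + 0.061 + 0.043 + 0.070 + 0.066 = 0.287.
P(Preference=OptB) = 0.060 + 0.076 + 0.050 + 0.061 = 0.247.
Product: 0.287 × 0.247 = 0.0709.

0.0709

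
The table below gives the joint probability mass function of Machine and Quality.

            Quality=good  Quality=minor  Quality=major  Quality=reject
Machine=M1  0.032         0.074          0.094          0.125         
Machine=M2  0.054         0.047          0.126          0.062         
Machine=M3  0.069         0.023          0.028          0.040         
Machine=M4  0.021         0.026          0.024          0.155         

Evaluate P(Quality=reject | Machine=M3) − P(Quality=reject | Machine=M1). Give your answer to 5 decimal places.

P(Machine=M3) = 0.069 + 0.023 + 0.028 + 0.040 = 0.160; P(Quality=reject | Machine=M3) = 0.040/0.160 = 0.250000.
P(Machine=M1) = 0.032 + 0.074 + 0.094 + 0.125 = 0.325; P(Quality=reject | Machine=M1) = 0.125/0.325 = 0.384615.
Difference = -0.13462.

-0.13462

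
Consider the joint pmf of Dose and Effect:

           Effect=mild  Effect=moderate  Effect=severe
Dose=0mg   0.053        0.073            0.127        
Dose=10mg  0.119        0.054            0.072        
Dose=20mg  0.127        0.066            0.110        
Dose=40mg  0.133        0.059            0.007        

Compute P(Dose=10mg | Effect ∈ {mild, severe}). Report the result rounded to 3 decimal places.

0.255

P(Effect=mild) = 0.053 + 0.119 + 0.127 + 0.133 = 0.432.
P(Effect=severe) = 0.127 + 0.072 + 0.110 + 0.007 = 0.316.
P(Effect ∈ {mild, severe}) = 0.432 + 0.316 = 0.748; P(Dose=10mg, Effect ∈ {mild, severe}) = 0.119 + 0.072 = 0.191.
P(Dose=10mg | Effect ∈ {mild, severe}) = 0.191/0.748 = 0.255.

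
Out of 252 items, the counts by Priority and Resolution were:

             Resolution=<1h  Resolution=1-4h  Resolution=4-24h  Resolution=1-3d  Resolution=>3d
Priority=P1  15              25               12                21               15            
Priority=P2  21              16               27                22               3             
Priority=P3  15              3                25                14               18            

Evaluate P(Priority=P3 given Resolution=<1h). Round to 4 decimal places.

Total with Resolution=<1h: 15 + 21 + 15 = 51.
P(Priority=P3 | Resolution=<1h) = 15/51 = 0.2941.

0.2941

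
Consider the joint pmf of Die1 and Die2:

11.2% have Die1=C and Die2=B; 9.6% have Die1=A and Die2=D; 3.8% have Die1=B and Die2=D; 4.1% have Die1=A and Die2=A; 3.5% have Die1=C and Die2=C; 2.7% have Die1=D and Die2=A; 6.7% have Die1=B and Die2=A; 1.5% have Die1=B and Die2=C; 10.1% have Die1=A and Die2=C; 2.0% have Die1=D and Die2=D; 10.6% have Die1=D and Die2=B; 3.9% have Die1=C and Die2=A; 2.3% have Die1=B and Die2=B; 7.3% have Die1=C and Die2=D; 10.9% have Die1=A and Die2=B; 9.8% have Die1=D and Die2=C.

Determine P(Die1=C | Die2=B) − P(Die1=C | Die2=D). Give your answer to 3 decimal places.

P(Die2=B) = 0.109 + 0.023 + 0.112 + 0.106 = 0.350; P(Die1=C | Die2=B) = 0.112/0.350 = 0.3200.
P(Die2=D) = 0.096 + 0.038 + 0.073 + 0.020 = 0.227; P(Die1=C | Die2=D) = 0.073/0.227 = 0.3216.
Difference = -0.002.

-0.002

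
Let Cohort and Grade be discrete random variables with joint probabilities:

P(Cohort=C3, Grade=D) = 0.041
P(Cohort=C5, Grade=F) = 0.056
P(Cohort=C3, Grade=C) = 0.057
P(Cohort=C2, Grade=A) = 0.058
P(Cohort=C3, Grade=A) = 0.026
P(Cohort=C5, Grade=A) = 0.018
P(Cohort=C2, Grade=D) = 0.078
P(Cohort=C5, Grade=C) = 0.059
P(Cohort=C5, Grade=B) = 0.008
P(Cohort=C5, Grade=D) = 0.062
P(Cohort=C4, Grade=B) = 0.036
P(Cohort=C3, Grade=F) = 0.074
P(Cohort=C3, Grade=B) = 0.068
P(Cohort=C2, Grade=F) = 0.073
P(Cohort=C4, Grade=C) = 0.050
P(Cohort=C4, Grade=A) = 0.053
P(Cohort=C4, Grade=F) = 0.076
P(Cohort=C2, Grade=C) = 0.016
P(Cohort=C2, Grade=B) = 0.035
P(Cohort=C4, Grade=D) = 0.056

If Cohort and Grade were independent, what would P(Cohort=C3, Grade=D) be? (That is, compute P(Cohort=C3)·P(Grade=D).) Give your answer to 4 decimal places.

0.0630

P(Cohort=C3) = 0.026 + 0.068 + 0.057 + 0.041 + 0.074 = 0.266.
P(Grade=D) = 0.078 + 0.041 + 0.056 + 0.062 = 0.237.
Product: 0.266 × 0.237 = 0.0630.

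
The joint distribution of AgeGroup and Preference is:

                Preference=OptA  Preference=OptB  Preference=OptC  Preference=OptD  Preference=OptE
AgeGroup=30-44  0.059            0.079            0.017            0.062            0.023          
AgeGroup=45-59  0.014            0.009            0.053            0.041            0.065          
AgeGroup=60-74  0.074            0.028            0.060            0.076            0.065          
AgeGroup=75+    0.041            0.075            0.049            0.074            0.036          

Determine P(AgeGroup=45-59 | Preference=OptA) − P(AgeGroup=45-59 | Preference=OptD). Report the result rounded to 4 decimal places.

P(Preference=OptA) = 0.059 + 0.014 + 0.074 + 0.041 = 0.188; P(AgeGroup=45-59 | Preference=OptA) = 0.014/0.188 = 0.07447.
P(Preference=OptD) = 0.062 + 0.041 + 0.076 + 0.074 = 0.253; P(AgeGroup=45-59 | Preference=OptD) = 0.041/0.253 = 0.16206.
Difference = -0.0876.

-0.0876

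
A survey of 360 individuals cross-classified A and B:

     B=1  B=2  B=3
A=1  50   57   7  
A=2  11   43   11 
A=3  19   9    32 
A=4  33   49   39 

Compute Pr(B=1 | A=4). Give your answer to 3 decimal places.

0.273

Total with A=4: 33 + 49 + 39 = 121.
P(B=1 | A=4) = 33/121 = 0.273.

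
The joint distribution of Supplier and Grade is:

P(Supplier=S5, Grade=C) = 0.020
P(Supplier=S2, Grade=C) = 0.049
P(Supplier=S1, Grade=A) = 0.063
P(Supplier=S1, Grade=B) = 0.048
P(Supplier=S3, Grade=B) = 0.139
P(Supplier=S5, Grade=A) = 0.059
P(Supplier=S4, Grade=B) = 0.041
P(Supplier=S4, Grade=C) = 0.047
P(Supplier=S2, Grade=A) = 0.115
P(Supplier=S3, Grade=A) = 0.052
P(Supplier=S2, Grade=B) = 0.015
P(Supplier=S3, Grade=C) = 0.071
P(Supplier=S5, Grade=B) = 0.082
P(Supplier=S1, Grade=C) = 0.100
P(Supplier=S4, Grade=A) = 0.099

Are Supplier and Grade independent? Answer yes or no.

P(Supplier=S3) = 0.262 and P(Grade=B) = 0.325, so their product is 0.08515, but P(Supplier=S3, Grade=B) = 0.139. Since these differ, Supplier and Grade are not independent.

no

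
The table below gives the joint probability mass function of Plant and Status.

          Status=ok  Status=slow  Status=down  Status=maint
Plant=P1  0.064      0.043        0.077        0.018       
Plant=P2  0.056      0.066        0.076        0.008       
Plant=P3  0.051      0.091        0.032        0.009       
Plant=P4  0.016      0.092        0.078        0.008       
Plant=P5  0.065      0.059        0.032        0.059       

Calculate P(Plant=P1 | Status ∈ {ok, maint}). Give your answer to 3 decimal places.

0.232

P(Status=ok) = 0.064 + 0.056 + 0.051 + 0.016 + 0.065 = 0.252.
P(Status=maint) = 0.018 + 0.008 + 0.009 + 0.008 + 0.059 = 0.102.
P(Status ∈ {ok, maint}) = 0.252 + 0.102 = 0.354; P(Plant=P1, Status ∈ {ok, maint}) = 0.064 + 0.018 = 0.082.
P(Plant=P1 | Status ∈ {ok, maint}) = 0.082/0.354 = 0.232.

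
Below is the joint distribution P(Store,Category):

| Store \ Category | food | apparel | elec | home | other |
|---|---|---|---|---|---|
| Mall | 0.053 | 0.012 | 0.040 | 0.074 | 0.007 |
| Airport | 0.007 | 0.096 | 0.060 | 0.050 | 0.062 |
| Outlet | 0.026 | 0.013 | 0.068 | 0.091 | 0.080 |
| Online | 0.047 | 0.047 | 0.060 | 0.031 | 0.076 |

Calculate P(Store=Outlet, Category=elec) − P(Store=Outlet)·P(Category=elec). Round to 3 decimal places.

P(Store=Outlet) = 0.026 + 0.013 + 0.068 + 0.091 + 0.080 = 0.278.
P(Category=elec) = 0.040 + 0.060 + 0.068 + 0.060 = 0.228.
P(Store=Outlet, Category=elec) − P(Store=Outlet)P(Category=elec) = 0.068 − 0.278×0.228 = 0.005.

0.005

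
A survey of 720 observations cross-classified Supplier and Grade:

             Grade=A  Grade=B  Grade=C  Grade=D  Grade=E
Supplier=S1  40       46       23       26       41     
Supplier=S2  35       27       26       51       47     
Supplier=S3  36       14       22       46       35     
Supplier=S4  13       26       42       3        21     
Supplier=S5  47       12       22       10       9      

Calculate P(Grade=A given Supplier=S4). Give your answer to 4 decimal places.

Total with Supplier=S4: 13 + 26 + 42 + 3 + 21 = 105.
P(Grade=A | Supplier=S4) = 13/105 = 0.1238.

0.1238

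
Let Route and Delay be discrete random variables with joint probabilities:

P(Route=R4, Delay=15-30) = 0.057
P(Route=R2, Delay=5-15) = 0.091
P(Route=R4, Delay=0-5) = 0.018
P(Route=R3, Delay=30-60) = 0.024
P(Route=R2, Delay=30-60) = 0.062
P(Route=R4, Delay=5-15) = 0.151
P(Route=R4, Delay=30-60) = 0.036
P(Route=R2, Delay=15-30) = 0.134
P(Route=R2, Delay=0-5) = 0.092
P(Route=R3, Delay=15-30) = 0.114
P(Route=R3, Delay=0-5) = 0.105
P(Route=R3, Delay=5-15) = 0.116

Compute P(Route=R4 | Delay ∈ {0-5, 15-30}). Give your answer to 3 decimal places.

0.144

P(Delay=0-5) = 0.092 + 0.105 + 0.018 = 0.215.
P(Delay=15-30) = 0.134 + 0.114 + 0.057 = 0.305.
P(Delay ∈ {0-5, 15-30}) = 0.215 + 0.305 = 0.520; P(Route=R4, Delay ∈ {0-5, 15-30}) = 0.018 + 0.057 = 0.075.
P(Route=R4 | Delay ∈ {0-5, 15-30}) = 0.075/0.520 = 0.144.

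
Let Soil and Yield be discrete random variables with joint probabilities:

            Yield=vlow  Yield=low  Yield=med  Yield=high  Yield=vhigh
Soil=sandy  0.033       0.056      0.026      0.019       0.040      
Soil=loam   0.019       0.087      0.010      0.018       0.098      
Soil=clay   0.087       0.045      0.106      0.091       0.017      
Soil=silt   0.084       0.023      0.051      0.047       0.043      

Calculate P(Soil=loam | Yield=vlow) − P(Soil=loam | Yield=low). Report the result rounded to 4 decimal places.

-0.3271

P(Yield=vlow) = 0.033 + 0.019 + 0.087 + 0.084 = 0.223; P(Soil=loam | Yield=vlow) = 0.019/0.223 = 0.08520.
P(Yield=low) = 0.056 + 0.087 + 0.045 + 0.023 = 0.211; P(Soil=loam | Yield=low) = 0.087/0.211 = 0.41232.
Difference = -0.3271.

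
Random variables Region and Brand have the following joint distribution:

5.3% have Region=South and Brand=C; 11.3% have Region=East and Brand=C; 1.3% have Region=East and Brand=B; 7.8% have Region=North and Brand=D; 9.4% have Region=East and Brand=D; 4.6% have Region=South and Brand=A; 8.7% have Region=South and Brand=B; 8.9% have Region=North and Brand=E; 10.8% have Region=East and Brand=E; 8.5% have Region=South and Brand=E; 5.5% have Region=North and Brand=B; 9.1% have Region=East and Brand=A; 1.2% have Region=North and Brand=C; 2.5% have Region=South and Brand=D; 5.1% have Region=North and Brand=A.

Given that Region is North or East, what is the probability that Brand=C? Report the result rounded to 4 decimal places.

P(Region=North) = 0.051 + 0.055 + 0.012 + 0.078 + 0.089 = 0.285.
P(Region=East) = 0.091 + 0.013 + 0.113 + 0.094 + 0.108 = 0.419.
P(Region ∈ {North, East}) = 0.285 + 0.419 = 0.704; P(Brand=C, Region ∈ {North, East}) = 0.012 + 0.113 = 0.125.
P(Brand=C | Region ∈ {North, East}) = 0.125/0.704 = 0.1776.

0.1776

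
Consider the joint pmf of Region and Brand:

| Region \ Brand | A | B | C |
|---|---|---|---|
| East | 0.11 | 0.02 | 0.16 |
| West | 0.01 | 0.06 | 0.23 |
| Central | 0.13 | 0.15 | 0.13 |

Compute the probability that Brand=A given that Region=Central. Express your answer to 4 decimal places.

P(Region=Central) = 0.13 + 0.15 + 0.13 = 0.41.
P(Brand=A | Region=Central) = 0.13/0.41 = 0.3171.

0.3171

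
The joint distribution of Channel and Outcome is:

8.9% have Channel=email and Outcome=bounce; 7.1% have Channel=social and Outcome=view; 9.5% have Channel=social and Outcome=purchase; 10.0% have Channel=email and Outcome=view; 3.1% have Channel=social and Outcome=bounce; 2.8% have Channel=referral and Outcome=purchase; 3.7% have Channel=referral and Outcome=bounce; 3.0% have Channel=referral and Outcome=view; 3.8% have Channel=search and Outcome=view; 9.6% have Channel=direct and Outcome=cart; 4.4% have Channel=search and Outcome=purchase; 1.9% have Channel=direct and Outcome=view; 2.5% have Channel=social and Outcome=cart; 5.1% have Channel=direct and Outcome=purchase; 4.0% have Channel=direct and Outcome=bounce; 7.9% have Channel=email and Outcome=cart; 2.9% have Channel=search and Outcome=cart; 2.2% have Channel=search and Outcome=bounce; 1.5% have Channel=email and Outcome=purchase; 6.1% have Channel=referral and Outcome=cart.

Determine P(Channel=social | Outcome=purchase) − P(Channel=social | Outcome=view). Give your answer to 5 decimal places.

P(Outcome=purchase) = 0.015 + 0.044 + 0.095 + 0.051 + 0.028 = 0.233; P(Channel=social | Outcome=purchase) = 0.095/0.233 = 0.407725.
P(Outcome=view) = 0.100 + 0.038 + 0.071 + 0.019 + 0.030 = 0.258; P(Channel=social | Outcome=view) = 0.071/0.258 = 0.275194.
Difference = 0.13253.

0.13253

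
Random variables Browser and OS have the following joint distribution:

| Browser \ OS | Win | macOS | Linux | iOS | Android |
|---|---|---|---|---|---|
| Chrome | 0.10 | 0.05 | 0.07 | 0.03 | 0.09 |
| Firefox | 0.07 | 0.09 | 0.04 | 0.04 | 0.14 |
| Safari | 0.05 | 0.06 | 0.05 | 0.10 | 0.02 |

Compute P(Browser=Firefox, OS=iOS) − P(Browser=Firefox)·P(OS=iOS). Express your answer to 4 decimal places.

-0.0246

P(Browser=Firefox) = 0.07 + 0.09 + 0.04 + 0.04 + 0.14 = 0.38.
P(OS=iOS) = 0.03 + 0.04 + 0.10 = 0.17.
P(Browser=Firefox, OS=iOS) − P(Browser=Firefox)P(OS=iOS) = 0.04 − 0.38×0.17 = -0.0246.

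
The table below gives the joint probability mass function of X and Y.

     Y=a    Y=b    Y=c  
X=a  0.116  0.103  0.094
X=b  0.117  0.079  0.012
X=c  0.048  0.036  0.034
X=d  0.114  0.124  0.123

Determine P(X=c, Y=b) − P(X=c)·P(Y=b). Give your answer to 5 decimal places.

-0.00436

P(X=c) = 0.048 + 0.036 + 0.034 = 0.118.
P(Y=b) = 0.103 + 0.079 + 0.036 + 0.124 = 0.342.
P(X=c, Y=b) − P(X=c)P(Y=b) = 0.036 − 0.118×0.342 = -0.00436.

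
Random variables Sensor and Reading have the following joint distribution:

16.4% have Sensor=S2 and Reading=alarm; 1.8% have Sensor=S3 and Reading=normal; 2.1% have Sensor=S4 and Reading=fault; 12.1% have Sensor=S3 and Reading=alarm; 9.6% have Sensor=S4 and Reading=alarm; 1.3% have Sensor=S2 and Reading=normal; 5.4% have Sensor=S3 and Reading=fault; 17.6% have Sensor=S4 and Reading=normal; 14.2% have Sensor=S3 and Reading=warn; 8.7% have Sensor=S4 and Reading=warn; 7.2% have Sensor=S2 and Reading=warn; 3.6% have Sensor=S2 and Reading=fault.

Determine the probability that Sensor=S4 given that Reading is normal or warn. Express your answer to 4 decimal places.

P(Reading=normal) = 0.013 + 0.018 + 0.176 = 0.207.
P(Reading=warn) = 0.072 + 0.142 + 0.087 = 0.301.
P(Reading ∈ {normal, warn}) = 0.207 + 0.301 = 0.508; P(Sensor=S4, Reading ∈ {normal, warn}) = 0.176 + 0.087 = 0.263.
P(Sensor=S4 | Reading ∈ {normal, warn}) = 0.263/0.508 = 0.5177.

0.5177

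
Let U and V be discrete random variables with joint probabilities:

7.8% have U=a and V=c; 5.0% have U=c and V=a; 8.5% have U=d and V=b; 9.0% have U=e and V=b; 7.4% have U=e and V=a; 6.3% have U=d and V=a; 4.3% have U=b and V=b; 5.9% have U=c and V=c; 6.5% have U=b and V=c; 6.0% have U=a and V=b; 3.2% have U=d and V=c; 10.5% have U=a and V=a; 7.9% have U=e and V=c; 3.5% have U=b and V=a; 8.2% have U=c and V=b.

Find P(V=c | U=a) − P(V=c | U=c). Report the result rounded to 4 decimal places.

0.0121

P(U=a) = 0.105 + 0.060 + 0.078 = 0.243; P(V=c | U=a) = 0.078/0.243 = 0.32099.
P(U=c) = 0.050 + 0.082 + 0.059 = 0.191; P(V=c | U=c) = 0.059/0.191 = 0.30890.
Difference = 0.0121.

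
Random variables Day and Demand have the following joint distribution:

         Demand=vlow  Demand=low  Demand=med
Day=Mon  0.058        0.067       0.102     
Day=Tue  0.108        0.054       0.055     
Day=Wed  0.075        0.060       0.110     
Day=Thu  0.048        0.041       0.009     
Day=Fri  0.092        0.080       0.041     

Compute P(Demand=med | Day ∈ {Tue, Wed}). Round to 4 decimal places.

P(Day=Tue) = 0.108 + 0.054 + 0.055 = 0.217.
P(Day=Wed) = 0.075 + 0.060 + 0.110 = 0.245.
P(Day ∈ {Tue, Wed}) = 0.217 + 0.245 = 0.462; P(Demand=med, Day ∈ {Tue, Wed}) = 0.055 + 0.110 = 0.165.
P(Demand=med | Day ∈ {Tue, Wed}) = 0.165/0.462 = 0.3571.

0.3571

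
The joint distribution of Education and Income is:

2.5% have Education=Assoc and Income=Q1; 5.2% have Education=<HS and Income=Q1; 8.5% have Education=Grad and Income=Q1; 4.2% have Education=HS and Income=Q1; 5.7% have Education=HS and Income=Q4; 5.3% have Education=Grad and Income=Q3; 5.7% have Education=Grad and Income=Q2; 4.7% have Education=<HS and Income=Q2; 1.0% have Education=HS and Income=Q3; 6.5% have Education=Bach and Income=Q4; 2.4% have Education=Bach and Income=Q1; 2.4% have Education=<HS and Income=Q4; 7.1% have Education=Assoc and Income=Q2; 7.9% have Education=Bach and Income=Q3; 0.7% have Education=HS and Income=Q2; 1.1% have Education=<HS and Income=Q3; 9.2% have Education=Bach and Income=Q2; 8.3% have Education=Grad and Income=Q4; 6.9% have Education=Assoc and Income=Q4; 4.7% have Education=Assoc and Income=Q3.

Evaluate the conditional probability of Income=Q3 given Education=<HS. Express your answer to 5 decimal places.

P(Education=<HS) = 0.052 + 0.047 + 0.011 + 0.024 = 0.134.
P(Income=Q3 | Education=<HS) = 0.011/0.134 = 0.08209.

0.08209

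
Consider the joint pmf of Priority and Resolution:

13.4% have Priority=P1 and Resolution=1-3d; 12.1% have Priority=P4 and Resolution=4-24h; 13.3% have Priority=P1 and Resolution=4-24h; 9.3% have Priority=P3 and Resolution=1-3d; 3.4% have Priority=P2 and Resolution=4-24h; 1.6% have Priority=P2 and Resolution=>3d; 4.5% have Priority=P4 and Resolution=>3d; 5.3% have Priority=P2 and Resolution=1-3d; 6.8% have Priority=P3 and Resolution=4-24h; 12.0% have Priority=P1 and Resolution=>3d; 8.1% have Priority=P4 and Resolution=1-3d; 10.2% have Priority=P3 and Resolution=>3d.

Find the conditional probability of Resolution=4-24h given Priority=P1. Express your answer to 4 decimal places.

P(Priority=P1) = 0.133 + 0.134 + 0.120 = 0.387.
P(Resolution=4-24h | Priority=P1) = 0.133/0.387 = 0.3437.

0.3437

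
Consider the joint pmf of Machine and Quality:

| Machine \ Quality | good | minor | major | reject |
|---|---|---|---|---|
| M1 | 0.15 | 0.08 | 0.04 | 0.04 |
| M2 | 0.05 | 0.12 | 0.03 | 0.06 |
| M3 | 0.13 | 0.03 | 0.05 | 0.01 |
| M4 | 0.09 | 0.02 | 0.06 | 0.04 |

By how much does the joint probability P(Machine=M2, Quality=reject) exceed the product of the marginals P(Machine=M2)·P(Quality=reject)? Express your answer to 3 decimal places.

P(Machine=M2) = 0.05 + 0.12 + 0.03 + 0.06 = 0.26.
P(Quality=reject) = 0.04 + 0.06 + 0.01 + 0.04 = 0.15.
P(Machine=M2, Quality=reject) − P(Machine=M2)P(Quality=reject) = 0.06 − 0.26×0.15 = 0.021.

0.021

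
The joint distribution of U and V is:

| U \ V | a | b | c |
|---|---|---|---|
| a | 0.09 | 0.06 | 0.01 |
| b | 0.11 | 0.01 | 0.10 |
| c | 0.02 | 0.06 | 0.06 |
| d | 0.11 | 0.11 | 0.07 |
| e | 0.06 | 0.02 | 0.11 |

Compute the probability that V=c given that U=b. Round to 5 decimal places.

0.45455

P(U=b) = 0.11 + 0.01 + 0.10 = 0.22.
P(V=c | U=b) = 0.10/0.22 = 0.45455.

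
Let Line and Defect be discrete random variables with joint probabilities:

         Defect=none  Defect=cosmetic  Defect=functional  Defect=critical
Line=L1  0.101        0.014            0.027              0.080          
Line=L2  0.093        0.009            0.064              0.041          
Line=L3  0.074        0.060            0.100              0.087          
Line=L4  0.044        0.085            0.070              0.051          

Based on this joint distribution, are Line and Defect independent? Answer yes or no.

no

P(Line=L4) = 0.250 and P(Defect=cosmetic) = 0.168, so their product is 0.04200, but P(Line=L4, Defect=cosmetic) = 0.085. Since these differ, Line and Defect are not independent.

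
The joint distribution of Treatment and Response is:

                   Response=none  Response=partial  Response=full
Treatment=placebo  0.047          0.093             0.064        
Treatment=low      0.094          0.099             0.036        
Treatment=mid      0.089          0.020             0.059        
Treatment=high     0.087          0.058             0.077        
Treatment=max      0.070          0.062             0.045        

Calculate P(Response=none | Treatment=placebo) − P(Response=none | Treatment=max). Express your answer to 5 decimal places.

P(Treatment=placebo) = 0.047 + 0.093 + 0.064 = 0.204; P(Response=none | Treatment=placebo) = 0.047/0.204 = 0.230392.
P(Treatment=max) = 0.070 + 0.062 + 0.045 = 0.177; P(Response=none | Treatment=max) = 0.070/0.177 = 0.395480.
Difference = -0.16509.

-0.16509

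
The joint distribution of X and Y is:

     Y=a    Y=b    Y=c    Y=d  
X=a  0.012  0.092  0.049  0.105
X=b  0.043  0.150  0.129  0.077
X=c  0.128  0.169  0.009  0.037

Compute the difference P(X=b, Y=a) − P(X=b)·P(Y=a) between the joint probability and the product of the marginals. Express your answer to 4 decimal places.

-0.0300

P(X=b) = 0.043 + 0.150 + 0.129 + 0.077 = 0.399.
P(Y=a) = 0.012 + 0.043 + 0.128 = 0.183.
P(X=b, Y=a) − P(X=b)P(Y=a) = 0.043 − 0.399×0.183 = -0.0300.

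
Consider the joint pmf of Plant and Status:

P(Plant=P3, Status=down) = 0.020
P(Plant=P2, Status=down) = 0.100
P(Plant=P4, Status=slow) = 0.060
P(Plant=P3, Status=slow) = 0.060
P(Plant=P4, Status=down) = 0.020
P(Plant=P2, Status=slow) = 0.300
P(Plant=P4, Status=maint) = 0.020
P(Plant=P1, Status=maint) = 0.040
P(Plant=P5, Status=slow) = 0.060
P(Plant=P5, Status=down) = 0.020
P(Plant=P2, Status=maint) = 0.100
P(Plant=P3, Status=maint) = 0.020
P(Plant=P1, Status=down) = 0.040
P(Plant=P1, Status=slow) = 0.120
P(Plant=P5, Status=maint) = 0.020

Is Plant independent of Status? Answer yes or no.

Every cell satisfies P(Plant,Status) = P(Plant)·P(Status). For instance P(Plant=P2) = 0.500, P(Status=maint) = 0.200, and 0.500×0.200 = 0.100 matches the joint entry. So Plant and Status are independent.

yes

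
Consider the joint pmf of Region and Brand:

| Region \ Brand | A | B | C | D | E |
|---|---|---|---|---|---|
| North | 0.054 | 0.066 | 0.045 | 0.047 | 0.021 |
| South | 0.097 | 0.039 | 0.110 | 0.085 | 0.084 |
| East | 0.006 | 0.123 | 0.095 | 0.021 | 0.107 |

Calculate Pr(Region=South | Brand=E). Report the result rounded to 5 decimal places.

0.39623

P(Brand=E) = 0.021 + 0.084 + 0.107 = 0.212.
P(Region=South | Brand=E) = 0.084/0.212 = 0.39623.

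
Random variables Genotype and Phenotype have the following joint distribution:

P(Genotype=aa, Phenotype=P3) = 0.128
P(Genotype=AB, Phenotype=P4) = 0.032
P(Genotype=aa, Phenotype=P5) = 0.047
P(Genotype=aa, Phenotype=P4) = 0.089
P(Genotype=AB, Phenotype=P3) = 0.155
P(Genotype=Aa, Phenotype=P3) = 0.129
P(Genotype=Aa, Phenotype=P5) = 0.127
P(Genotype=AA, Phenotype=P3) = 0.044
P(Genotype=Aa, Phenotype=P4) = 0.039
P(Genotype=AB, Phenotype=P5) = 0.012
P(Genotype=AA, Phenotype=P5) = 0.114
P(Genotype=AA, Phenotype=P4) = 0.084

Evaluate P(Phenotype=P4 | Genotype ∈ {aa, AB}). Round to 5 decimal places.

0.26134

P(Genotype=aa) = 0.128 + 0.089 + 0.047 = 0.264.
P(Genotype=AB) = 0.155 + 0.032 + 0.012 = 0.199.
P(Genotype ∈ {aa, AB}) = 0.264 + 0.199 = 0.463; P(Phenotype=P4, Genotype ∈ {aa, AB}) = 0.089 + 0.032 = 0.121.
P(Phenotype=P4 | Genotype ∈ {aa, AB}) = 0.121/0.463 = 0.26134.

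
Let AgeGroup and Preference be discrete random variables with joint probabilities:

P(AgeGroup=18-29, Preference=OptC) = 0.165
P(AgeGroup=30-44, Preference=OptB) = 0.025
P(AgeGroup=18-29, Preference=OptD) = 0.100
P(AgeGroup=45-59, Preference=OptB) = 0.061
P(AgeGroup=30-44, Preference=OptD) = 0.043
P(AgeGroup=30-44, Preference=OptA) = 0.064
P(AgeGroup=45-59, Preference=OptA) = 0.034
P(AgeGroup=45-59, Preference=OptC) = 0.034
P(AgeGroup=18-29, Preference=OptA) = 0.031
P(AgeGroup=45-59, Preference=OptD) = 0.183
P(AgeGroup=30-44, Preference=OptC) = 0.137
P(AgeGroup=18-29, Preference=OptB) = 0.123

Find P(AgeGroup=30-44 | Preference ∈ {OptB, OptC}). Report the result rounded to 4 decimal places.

P(Preference=OptB) = 0.123 + 0.025 + 0.061 = 0.209.
P(Preference=OptC) = 0.165 + 0.137 + 0.034 = 0.336.
P(Preference ∈ {OptB, OptC}) = 0.209 + 0.336 = 0.545; P(AgeGroup=30-44, Preference ∈ {OptB, OptC}) = 0.025 + 0.137 = 0.162.
P(AgeGroup=30-44 | Preference ∈ {OptB, OptC}) = 0.162/0.545 = 0.2972.

0.2972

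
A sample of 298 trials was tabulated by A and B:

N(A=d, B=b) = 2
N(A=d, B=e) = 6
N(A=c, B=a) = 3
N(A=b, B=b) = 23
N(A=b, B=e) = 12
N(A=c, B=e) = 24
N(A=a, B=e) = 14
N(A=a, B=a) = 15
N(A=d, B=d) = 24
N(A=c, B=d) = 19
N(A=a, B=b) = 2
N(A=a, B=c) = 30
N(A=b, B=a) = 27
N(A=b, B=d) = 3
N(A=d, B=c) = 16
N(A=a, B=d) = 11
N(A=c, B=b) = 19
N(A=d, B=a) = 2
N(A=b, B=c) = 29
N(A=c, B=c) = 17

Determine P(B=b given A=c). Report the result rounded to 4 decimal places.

0.2317

Total with A=c: 3 + 19 + 17 + 19 + 24 = 82.
P(B=b | A=c) = 19/82 = 0.2317.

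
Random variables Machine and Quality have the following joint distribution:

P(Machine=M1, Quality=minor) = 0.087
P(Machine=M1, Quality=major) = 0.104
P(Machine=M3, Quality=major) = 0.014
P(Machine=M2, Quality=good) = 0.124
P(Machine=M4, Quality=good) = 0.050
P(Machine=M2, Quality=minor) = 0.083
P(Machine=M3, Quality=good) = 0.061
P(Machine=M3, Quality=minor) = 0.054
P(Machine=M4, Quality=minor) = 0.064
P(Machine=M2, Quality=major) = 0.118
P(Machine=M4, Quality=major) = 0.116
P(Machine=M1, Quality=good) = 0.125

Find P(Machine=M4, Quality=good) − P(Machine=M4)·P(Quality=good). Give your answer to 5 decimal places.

-0.03280

P(Machine=M4) = 0.050 + 0.064 + 0.116 = 0.230.
P(Quality=good) = 0.125 + 0.124 + 0.061 + 0.050 = 0.360.
P(Machine=M4, Quality=good) − P(Machine=M4)P(Quality=good) = 0.050 − 0.230×0.360 = -0.03280.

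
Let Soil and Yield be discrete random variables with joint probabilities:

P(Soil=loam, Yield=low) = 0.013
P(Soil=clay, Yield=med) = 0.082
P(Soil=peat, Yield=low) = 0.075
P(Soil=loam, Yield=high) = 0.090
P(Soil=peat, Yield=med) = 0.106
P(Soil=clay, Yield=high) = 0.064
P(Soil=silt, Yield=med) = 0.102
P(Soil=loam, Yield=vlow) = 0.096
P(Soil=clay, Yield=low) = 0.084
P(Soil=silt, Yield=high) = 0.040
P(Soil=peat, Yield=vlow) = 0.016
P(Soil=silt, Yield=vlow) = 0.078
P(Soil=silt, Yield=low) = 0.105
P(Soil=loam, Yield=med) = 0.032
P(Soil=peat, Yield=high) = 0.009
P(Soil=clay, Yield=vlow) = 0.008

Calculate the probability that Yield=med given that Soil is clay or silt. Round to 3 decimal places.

0.327

P(Soil=clay) = 0.008 + 0.084 + 0.082 + 0.064 = 0.238.
P(Soil=silt) = 0.078 + 0.105 + 0.102 + 0.040 = 0.325.
P(Soil ∈ {clay, silt}) = 0.238 + 0.325 = 0.563; P(Yield=med, Soil ∈ {clay, silt}) = 0.082 + 0.102 = 0.184.
P(Yield=med | Soil ∈ {clay, silt}) = 0.184/0.563 = 0.327.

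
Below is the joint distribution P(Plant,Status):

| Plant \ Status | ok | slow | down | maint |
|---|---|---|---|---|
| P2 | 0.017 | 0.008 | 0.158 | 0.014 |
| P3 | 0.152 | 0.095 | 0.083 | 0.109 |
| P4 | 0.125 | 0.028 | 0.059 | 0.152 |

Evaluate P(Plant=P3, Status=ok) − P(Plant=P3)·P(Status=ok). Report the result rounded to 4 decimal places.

0.0229

P(Plant=P3) = 0.152 + 0.095 + 0.083 + 0.109 = 0.439.
P(Status=ok) = 0.017 + 0.152 + 0.125 = 0.294.
P(Plant=P3, Status=ok) − P(Plant=P3)P(Status=ok) = 0.152 − 0.439×0.294 = 0.0229.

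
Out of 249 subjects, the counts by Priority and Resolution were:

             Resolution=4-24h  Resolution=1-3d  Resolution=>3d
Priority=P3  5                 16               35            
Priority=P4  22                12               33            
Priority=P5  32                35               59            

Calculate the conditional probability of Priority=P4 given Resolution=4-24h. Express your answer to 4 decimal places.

0.3729

Total with Resolution=4-24h: 5 + 22 + 32 = 59.
P(Priority=P4 | Resolution=4-24h) = 22/59 = 0.3729.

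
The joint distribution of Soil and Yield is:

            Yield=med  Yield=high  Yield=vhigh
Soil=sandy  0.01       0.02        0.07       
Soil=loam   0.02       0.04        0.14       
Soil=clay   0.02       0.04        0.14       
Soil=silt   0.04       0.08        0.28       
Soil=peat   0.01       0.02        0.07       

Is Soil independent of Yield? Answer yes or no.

yes

Every cell satisfies P(Soil,Yield) = P(Soil)·P(Yield). For instance P(Soil=loam) = 0.20, P(Yield=med) = 0.10, and 0.20×0.10 = 0.02 matches the joint entry. So Soil and Yield are independent.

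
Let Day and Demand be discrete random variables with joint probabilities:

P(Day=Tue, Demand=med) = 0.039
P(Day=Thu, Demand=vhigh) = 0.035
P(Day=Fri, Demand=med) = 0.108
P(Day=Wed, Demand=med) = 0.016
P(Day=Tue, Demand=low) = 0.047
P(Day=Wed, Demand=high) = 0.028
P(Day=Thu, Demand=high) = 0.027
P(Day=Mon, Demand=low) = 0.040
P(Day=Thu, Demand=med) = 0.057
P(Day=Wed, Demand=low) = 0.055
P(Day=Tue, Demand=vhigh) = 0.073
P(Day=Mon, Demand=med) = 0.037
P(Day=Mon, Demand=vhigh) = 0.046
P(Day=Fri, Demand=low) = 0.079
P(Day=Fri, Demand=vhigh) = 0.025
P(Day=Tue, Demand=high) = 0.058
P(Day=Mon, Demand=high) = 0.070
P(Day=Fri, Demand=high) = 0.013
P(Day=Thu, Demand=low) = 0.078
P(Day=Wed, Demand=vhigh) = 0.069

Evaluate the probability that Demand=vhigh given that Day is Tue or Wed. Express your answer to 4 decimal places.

P(Day=Tue) = 0.047 + 0.039 + 0.058 + 0.073 = 0.217.
P(Day=Wed) = 0.055 + 0.016 + 0.028 + 0.069 = 0.168.
P(Day ∈ {Tue, Wed}) = 0.217 + 0.168 = 0.385; P(Demand=vhigh, Day ∈ {Tue, Wed}) = 0.073 + 0.069 = 0.142.
P(Demand=vhigh | Day ∈ {Tue, Wed}) = 0.142/0.385 = 0.3688.

0.3688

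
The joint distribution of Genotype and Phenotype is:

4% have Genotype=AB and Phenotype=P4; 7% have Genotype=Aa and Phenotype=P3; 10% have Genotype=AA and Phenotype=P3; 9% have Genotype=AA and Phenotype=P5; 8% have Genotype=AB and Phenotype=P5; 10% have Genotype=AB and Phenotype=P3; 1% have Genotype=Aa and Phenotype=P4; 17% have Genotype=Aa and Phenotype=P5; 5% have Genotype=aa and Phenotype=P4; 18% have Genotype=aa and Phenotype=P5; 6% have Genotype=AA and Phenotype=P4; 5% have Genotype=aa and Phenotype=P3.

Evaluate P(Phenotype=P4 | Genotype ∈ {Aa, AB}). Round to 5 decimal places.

P(Genotype=Aa) = 0.07 + 0.01 + 0.17 = 0.25.
P(Genotype=AB) = 0.10 + 0.04 + 0.08 = 0.22.
P(Genotype ∈ {Aa, AB}) = 0.25 + 0.22 = 0.47; P(Phenotype=P4, Genotype ∈ {Aa, AB}) = 0.01 + 0.04 = 0.05.
P(Phenotype=P4 | Genotype ∈ {Aa, AB}) = 0.05/0.47 = 0.10638.

0.10638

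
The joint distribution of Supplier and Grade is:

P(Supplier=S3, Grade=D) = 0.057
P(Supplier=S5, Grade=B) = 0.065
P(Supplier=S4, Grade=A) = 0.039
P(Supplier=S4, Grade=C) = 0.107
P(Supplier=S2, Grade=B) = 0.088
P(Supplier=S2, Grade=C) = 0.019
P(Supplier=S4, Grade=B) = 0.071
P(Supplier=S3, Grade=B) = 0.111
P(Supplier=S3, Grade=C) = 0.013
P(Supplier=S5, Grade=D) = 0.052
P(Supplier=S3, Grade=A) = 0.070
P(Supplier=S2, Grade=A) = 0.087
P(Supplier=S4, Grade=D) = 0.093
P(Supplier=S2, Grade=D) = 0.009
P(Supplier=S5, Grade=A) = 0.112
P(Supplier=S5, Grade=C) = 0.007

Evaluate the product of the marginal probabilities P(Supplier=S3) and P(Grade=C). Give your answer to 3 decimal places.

P(Supplier=S3) = 0.070 + 0.111 + 0.013 + 0.057 = 0.251.
P(Grade=C) = 0.019 + 0.013 + 0.107 + 0.007 = 0.146.
Product: 0.251 × 0.146 = 0.037.

0.037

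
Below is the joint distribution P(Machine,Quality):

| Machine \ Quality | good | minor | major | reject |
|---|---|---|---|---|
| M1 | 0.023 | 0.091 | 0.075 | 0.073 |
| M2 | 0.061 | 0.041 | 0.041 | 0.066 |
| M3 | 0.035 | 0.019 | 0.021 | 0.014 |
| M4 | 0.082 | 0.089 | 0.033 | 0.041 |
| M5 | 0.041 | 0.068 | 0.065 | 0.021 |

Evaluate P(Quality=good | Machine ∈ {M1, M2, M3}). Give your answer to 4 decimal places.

P(Machine=M1) = 0.023 + 0.091 + 0.075 + 0.073 = 0.262.
P(Machine=M2) = 0.061 + 0.041 + 0.041 + 0.066 = 0.209.
P(Machine=M3) = 0.035 + 0.019 + 0.021 + 0.014 = 0.089.
P(Machine ∈ {M1, M2, M3}) = 0.262 + 0.209 + 0.089 = 0.560; P(Quality=good, Machine ∈ {M1, M2, M3}) = 0.023 + 0.061 + 0.035 = 0.119.
P(Quality=good | Machine ∈ {M1, M2, M3}) = 0.119/0.560 = 0.2125.

0.2125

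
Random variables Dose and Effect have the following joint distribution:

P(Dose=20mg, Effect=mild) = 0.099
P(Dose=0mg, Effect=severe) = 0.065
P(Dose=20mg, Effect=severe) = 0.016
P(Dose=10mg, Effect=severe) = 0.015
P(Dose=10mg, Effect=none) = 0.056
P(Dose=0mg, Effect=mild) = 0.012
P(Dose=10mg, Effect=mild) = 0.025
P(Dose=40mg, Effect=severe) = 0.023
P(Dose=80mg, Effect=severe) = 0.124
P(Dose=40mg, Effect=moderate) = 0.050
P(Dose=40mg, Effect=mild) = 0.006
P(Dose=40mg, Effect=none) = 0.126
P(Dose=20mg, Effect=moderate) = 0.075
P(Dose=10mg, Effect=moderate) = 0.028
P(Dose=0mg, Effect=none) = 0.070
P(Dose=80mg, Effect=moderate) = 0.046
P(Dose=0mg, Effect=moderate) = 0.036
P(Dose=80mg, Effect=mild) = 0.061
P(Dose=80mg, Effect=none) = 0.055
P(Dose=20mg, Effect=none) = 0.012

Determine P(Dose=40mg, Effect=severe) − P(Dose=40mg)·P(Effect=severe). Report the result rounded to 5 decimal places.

-0.02682

P(Dose=40mg) = 0.126 + 0.006 + 0.050 + 0.023 = 0.205.
P(Effect=severe) = 0.065 + 0.015 + 0.016 + 0.023 + 0.124 = 0.243.
P(Dose=40mg, Effect=severe) − P(Dose=40mg)P(Effect=severe) = 0.023 − 0.205×0.243 = -0.02682.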